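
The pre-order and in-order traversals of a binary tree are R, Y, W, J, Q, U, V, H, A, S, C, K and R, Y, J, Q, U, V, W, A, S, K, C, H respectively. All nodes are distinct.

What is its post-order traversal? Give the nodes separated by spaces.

The first element of pre-order is the root; it splits in-order into left and right subtrees.
Root R: left subtree has 0 nodes { }, right has 11 {Y, J, Q, U, V, W, A, S, K, C, H}.
  Root Y: left subtree has 0 nodes { }, right has 10 {J, Q, U, V, W, A, S, K, C, H}.
    Root W: left subtree has 4 nodes {J, Q, U, V}, right has 5 {A, S, K, C, H}.
      Root J: left subtree has 0 nodes { }, right has 3 {Q, U, V}.
        Root Q: left subtree has 0 nodes { }, right has 2 {U, V}.
          Root U: left subtree has 0 nodes { }, right has 1 {V}.
      Root H: left subtree has 4 nodes {A, S, K, C}, right has 0 { }.
        Root A: left subtree has 0 nodes { }, right has 3 {S, K, C}.
          Root S: left subtree has 0 nodes { }, right has 2 {K, C}.
            Root C: left subtree has 1 node {K}, right has 0 { }.

V U Q J K C S A H W Y R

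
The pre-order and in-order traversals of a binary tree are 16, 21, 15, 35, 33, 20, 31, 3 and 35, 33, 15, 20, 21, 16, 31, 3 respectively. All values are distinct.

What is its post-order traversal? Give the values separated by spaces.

The first element of pre-order is the root; it splits in-order into left and right subtrees.
Root 16: left subtree has 5 nodes {35, 33, 15, 20, 21}, right has 2 {31, 3}.
  Root 21: left subtree has 4 nodes {35, 33, 15, 20}, right has 0 { }.
    Root 15: left subtree has 2 nodes {35, 33}, right has 1 {20}.
      Root 35: left subtree has 0 nodes { }, right has 1 {33}.
  Root 31: left subtree has 0 nodes { }, right has 1 {3}.

33 35 20 15 21 3 31 16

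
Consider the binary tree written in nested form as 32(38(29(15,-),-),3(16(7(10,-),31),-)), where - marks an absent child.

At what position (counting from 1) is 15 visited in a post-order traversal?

Post-order visits the left subtree, then the right subtree, then the node.
At 32: go left to 38.
  At 38: go left to 29.
    At 29: go left to 15.
      15 is a leaf — visit 15.
    At 29: no right child.
    Visit 29.
  At 38: no right child.
  Visit 38.
At 32: go right to 3.
  At 3: go left to 16.
    At 16: go left to 7.
      At 7: go left to 10.
        10 is a leaf — visit 10.
      At 7: no right child.
      Visit 7.
    At 16: go right to 31.
      31 is a leaf — visit 31.
    Visit 16.
  At 3: no right child.
  Visit 3.
Visit 32.
Full post-order sequence: 15, 29, 38, 10, 7, 31, 16, 3, 32.

1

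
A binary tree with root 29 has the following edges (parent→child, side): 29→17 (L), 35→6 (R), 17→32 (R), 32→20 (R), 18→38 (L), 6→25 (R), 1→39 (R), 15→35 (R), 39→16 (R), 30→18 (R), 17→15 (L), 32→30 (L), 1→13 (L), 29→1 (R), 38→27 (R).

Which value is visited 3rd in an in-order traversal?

In-order visits the left subtree, then the node, then the right subtree.
At 29: go left to 17.
  At 17: go left to 15.
    At 15: no left child.
    Visit 15.
    At 15: go right to 35.
      At 35: no left child.
      Visit 35.
      At 35: go right to 6.
        At 6: no left child.
        Visit 6.
        At 6: go right to 25.
          25 is a leaf — visit 25.
  Visit 17.
  At 17: go right to 32.
    At 32: go left to 30.
      At 30: no left child.
      Visit 30.
      At 30: go right to 18.
        At 18: go left to 38.
          At 38: no left child.
          Visit 38.
          At 38: go right to 27.
            27 is a leaf — visit 27.
        Visit 18.
        At 18: no right child.
    Visit 32.
    At 32: go right to 20.
      20 is a leaf — visit 20.
Visit 29.
At 29: go right to 1.
  At 1: go left to 13.
    13 is a leaf — visit 13.
  Visit 1.
  At 1: go right to 39.
    At 39: no left child.
    Visit 39.
    At 39: go right to 16.
      16 is a leaf — visit 16.
Full in-order sequence: 15, 35, 6, 25, 17, 30, 38, 27, 18, 32, 20, 29, 13, 1, 39, 16.

6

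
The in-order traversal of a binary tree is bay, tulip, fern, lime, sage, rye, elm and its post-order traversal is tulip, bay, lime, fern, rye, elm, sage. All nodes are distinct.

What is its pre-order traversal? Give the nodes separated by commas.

The last element of post-order is the root; it splits in-order into left and right subtrees.
Root sage: left subtree has 4 nodes {bay, tulip, fern, lime}, right has 2 {rye, elm}.
  Root fern: left subtree has 2 nodes {bay, tulip}, right has 1 {lime}.
    Root bay: left subtree has 0 nodes { }, right has 1 {tulip}.
  Root elm: left subtree has 1 node {rye}, right has 0 { }.

sage, fern, bay, tulip, lime, elm, rye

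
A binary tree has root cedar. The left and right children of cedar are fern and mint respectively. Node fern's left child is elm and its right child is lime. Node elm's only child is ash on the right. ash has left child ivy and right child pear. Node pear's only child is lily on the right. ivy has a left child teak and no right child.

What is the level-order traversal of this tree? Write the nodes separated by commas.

cedar, fern, mint, elm, lime, ash, ivy, pear, teak, lily

Level-order visits nodes level by level from the root, left to right within each level.
Level 0: cedar
Level 1: fern, mint
Level 2: elm, lime
Level 3: ash
Level 4: ivy, pear
Level 5: teak, lily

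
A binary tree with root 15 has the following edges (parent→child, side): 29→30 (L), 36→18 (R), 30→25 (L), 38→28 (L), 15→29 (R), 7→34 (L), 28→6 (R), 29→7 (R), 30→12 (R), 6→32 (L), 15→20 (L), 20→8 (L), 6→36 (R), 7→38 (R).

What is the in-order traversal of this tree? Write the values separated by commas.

8, 20, 15, 25, 30, 12, 29, 34, 7, 28, 32, 6, 36, 18, 38

In-order visits the left subtree, then the node, then the right subtree.
At 15: go left to 20.
  At 20: go left to 8.
    8 is a leaf — visit 8.
  Visit 20.
  At 20: no right child.
Visit 15.
At 15: go right to 29.
  At 29: go left to 30.
    At 30: go left to 25.
      25 is a leaf — visit 25.
    Visit 30.
    At 30: go right to 12.
      12 is a leaf — visit 12.
  Visit 29.
  At 29: go right to 7.
    At 7: go left to 34.
      34 is a leaf — visit 34.
    Visit 7.
    At 7: go right to 38.
      At 38: go left to 28.
        At 28: no left child.
        Visit 28.
        At 28: go right to 6.
          At 6: go left to 32.
            32 is a leaf — visit 32.
          Visit 6.
          At 6: go right to 36.
            At 36: no left child.
            Visit 36.
            At 36: go right to 18.
              18 is a leaf — visit 18.
      Visit 38.
      At 38: no right child.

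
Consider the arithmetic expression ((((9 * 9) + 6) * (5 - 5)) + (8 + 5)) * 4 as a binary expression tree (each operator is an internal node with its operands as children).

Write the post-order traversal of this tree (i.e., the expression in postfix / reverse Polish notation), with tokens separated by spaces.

9 9 * 6 + 5 5 - * 8 5 + + 4 *

Post-order on an expression tree gives postfix notation: for each operator, emit left operand, right operand, then the operator.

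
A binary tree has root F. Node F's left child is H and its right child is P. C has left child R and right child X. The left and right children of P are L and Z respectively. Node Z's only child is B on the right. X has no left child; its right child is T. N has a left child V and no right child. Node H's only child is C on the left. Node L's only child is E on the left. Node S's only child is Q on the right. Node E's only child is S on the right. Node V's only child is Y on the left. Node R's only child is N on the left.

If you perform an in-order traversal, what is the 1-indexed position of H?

In-order visits the left subtree, then the node, then the right subtree.
At F: go left to H.
  At H: go left to C.
    At C: go left to R.
      At R: go left to N.
        At N: go left to V.
          At V: go left to Y.
            Y is a leaf — visit Y.
          Visit V.
          At V: no right child.
        Visit N.
        At N: no right child.
      Visit R.
      At R: no right child.
    Visit C.
    At C: go right to X.
      At X: no left child.
      Visit X.
      At X: go right to T.
        T is a leaf — visit T.
  Visit H.
  At H: no right child.
Visit F.
At F: go right to P.
  At P: go left to L.
    At L: go left to E.
      At E: no left child.
      Visit E.
      At E: go right to S.
        At S: no left child.
        Visit S.
        At S: go right to Q.
          Q is a leaf — visit Q.
    Visit L.
    At L: no right child.
  Visit P.
  At P: go right to Z.
    At Z: no left child.
    Visit Z.
    At Z: go right to B.
      B is a leaf — visit B.
Full in-order sequence: Y, V, N, R, C, X, T, H, F, E, S, Q, L, P, Z, B.

8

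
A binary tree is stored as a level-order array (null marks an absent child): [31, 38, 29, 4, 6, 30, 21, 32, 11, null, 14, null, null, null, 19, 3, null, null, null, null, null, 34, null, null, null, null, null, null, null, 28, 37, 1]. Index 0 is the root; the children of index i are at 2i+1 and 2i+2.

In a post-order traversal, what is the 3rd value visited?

Post-order visits the left subtree, then the right subtree, then the node.
At 31: go left to 38.
  At 38: go left to 4.
    At 4: go left to 32.
      At 32: go left to 3.
        At 3: go left to 1.
          1 is a leaf — visit 1.
        At 3: no right child.
        Visit 3.
      At 32: no right child.
      Visit 32.
    At 4: go right to 11.
      11 is a leaf — visit 11.
    Visit 4.
  At 38: go right to 6.
    At 6: no left child.
    At 6: go right to 14.
      At 14: go left to 34.
        34 is a leaf — visit 34.
      At 14: no right child.
      Visit 14.
    Visit 6.
  Visit 38.
At 31: go right to 29.
  At 29: go left to 30.
    30 is a leaf — visit 30.
  At 29: go right to 21.
    At 21: no left child.
    At 21: go right to 19.
      At 19: go left to 28.
        28 is a leaf — visit 28.
      At 19: go right to 37.
        37 is a leaf — visit 37.
      Visit 19.
    Visit 21.
  Visit 29.
Visit 31.
Full post-order sequence: 1, 3, 32, 11, 4, 34, 14, 6, 38, 30, 28, 37, 19, 21, 29, 31.

32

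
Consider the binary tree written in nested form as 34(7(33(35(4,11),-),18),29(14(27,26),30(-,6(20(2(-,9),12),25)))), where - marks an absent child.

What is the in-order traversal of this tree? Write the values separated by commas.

In-order visits the left subtree, then the node, then the right subtree.
At 34: go left to 7.
  At 7: go left to 33.
    At 33: go left to 35.
      At 35: go left to 4.
        4 is a leaf — visit 4.
      Visit 35.
      At 35: go right to 11.
        11 is a leaf — visit 11.
    Visit 33.
    At 33: no right child.
  Visit 7.
  At 7: go right to 18.
    18 is a leaf — visit 18.
Visit 34.
At 34: go right to 29.
  At 29: go left to 14.
    At 14: go left to 27.
      27 is a leaf — visit 27.
    Visit 14.
    At 14: go right to 26.
      26 is a leaf — visit 26.
  Visit 29.
  At 29: go right to 30.
    At 30: no left child.
    Visit 30.
    At 30: go right to 6.
      At 6: go left to 20.
        At 20: go left to 2.
          At 2: no left child.
          Visit 2.
          At 2: go right to 9.
            9 is a leaf — visit 9.
        Visit 20.
        At 20: go right to 12.
          12 is a leaf — visit 12.
      Visit 6.
      At 6: go right to 25.
        25 is a leaf — visit 25.

4, 35, 11, 33, 7, 18, 34, 27, 14, 26, 29, 30, 2, 9, 20, 12, 6, 25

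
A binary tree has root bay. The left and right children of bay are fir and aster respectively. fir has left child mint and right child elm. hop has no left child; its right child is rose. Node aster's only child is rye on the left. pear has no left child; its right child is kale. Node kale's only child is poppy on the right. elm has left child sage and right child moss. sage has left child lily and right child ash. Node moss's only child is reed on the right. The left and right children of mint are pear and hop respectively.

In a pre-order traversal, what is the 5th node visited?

kale

Pre-order visits the node, then its left subtree, then its right subtree.
Visit bay.
At bay: go left to fir.
  Visit fir.
  At fir: go left to mint.
    Visit mint.
    At mint: go left to pear.
      Visit pear.
      At pear: no left child.
      At pear: go right to kale.
        Visit kale.
        At kale: no left child.
        At kale: go right to poppy.
          poppy is a leaf — visit poppy.
    At mint: go right to hop.
      Visit hop.
      At hop: no left child.
      At hop: go right to rose.
        rose is a leaf — visit rose.
  At fir: go right to elm.
    Visit elm.
    At elm: go left to sage.
      Visit sage.
      At sage: go left to lily.
        lily is a leaf — visit lily.
      At sage: go right to ash.
        ash is a leaf — visit ash.
    At elm: go right to moss.
      Visit moss.
      At moss: no left child.
      At moss: go right to reed.
        reed is a leaf — visit reed.
At bay: go right to aster.
  Visit aster.
  At aster: go left to rye.
    rye is a leaf — visit rye.
  At aster: no right child.
Full pre-order sequence: bay, fir, mint, pear, kale, poppy, hop, rose, elm, sage, lily, ash, moss, reed, aster, rye.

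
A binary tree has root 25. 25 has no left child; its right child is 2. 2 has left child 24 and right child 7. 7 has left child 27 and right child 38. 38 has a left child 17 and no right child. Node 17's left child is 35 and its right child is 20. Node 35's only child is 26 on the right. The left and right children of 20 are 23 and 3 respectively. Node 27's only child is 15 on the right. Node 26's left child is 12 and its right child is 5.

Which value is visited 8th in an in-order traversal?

In-order visits the left subtree, then the node, then the right subtree.
At 25: no left child.
Visit 25.
At 25: go right to 2.
  At 2: go left to 24.
    24 is a leaf — visit 24.
  Visit 2.
  At 2: go right to 7.
    At 7: go left to 27.
      At 27: no left child.
      Visit 27.
      At 27: go right to 15.
        15 is a leaf — visit 15.
    Visit 7.
    At 7: go right to 38.
      At 38: go left to 17.
        At 17: go left to 35.
          At 35: no left child.
          Visit 35.
          At 35: go right to 26.
            At 26: go left to 12.
              12 is a leaf — visit 12.
            Visit 26.
            At 26: go right to 5.
              5 is a leaf — visit 5.
        Visit 17.
        At 17: go right to 20.
          At 20: go left to 23.
            23 is a leaf — visit 23.
          Visit 20.
          At 20: go right to 3.
            3 is a leaf — visit 3.
      Visit 38.
      At 38: no right child.
Full in-order sequence: 25, 24, 2, 27, 15, 7, 35, 12, 26, 5, 17, 23, 20, 3, 38.

12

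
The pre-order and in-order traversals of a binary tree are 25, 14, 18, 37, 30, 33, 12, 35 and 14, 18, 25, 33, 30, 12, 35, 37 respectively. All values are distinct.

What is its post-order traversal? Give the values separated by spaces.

The first element of pre-order is the root; it splits in-order into left and right subtrees.
Root 25: left subtree has 2 nodes {14, 18}, right has 5 {33, 30, 12, 35, 37}.
  Root 14: left subtree has 0 nodes { }, right has 1 {18}.
  Root 37: left subtree has 4 nodes {33, 30, 12, 35}, right has 0 { }.
    Root 30: left subtree has 1 node {33}, right has 2 {12, 35}.
      Root 12: left subtree has 0 nodes { }, right has 1 {35}.

18 14 33 35 12 30 37 25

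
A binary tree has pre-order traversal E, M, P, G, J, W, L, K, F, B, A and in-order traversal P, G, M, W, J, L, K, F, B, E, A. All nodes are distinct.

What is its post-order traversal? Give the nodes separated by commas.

The first element of pre-order is the root; it splits in-order into left and right subtrees.
Root E: left subtree has 9 nodes {P, G, M, W, J, L, K, F, B}, right has 1 {A}.
  Root M: left subtree has 2 nodes {P, G}, right has 6 {W, J, L, K, F, B}.
    Root P: left subtree has 0 nodes { }, right has 1 {G}.
    Root J: left subtree has 1 node {W}, right has 4 {L, K, F, B}.
      Root L: left subtree has 0 nodes { }, right has 3 {K, F, B}.
        Root K: left subtree has 0 nodes { }, right has 2 {F, B}.
          Root F: left subtree has 0 nodes { }, right has 1 {B}.

G, P, W, B, F, K, L, J, M, A, E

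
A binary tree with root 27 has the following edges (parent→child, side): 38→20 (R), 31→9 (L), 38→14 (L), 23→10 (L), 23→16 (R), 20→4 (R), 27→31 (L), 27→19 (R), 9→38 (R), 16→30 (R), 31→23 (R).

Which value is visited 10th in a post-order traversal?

31

Post-order visits the left subtree, then the right subtree, then the node.
At 27: go left to 31.
  At 31: go left to 9.
    At 9: no left child.
    At 9: go right to 38.
      At 38: go left to 14.
        14 is a leaf — visit 14.
      At 38: go right to 20.
        At 20: no left child.
        At 20: go right to 4.
          4 is a leaf — visit 4.
        Visit 20.
      Visit 38.
    Visit 9.
  At 31: go right to 23.
    At 23: go left to 10.
      10 is a leaf — visit 10.
    At 23: go right to 16.
      At 16: no left child.
      At 16: go right to 30.
        30 is a leaf — visit 30.
      Visit 16.
    Visit 23.
  Visit 31.
At 27: go right to 19.
  19 is a leaf — visit 19.
Visit 27.
Full post-order sequence: 14, 4, 20, 38, 9, 10, 30, 16, 23, 31, 19, 27.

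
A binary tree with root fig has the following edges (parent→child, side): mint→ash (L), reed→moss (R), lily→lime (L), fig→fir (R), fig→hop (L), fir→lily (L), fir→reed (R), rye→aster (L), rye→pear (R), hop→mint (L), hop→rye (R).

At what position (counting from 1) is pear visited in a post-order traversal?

Post-order visits the left subtree, then the right subtree, then the node.
At fig: go left to hop.
  At hop: go left to mint.
    At mint: go left to ash.
      ash is a leaf — visit ash.
    At mint: no right child.
    Visit mint.
  At hop: go right to rye.
    At rye: go left to aster.
      aster is a leaf — visit aster.
    At rye: go right to pear.
      pear is a leaf — visit pear.
    Visit rye.
  Visit hop.
At fig: go right to fir.
  At fir: go left to lily.
    At lily: go left to lime.
      lime is a leaf — visit lime.
    At lily: no right child.
    Visit lily.
  At fir: go right to reed.
    At reed: no left child.
    At reed: go right to moss.
      moss is a leaf — visit moss.
    Visit reed.
  Visit fir.
Visit fig.
Full post-order sequence: ash, mint, aster, pear, rye, hop, lime, lily, moss, reed, fir, fig.

4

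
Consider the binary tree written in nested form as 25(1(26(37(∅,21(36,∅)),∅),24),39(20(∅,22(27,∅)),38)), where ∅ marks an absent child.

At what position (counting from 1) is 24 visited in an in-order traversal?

In-order visits the left subtree, then the node, then the right subtree.
At 25: go left to 1.
  At 1: go left to 26.
    At 26: go left to 37.
      At 37: no left child.
      Visit 37.
      At 37: go right to 21.
        At 21: go left to 36.
          36 is a leaf — visit 36.
        Visit 21.
        At 21: no right child.
    Visit 26.
    At 26: no right child.
  Visit 1.
  At 1: go right to 24.
    24 is a leaf — visit 24.
Visit 25.
At 25: go right to 39.
  At 39: go left to 20.
    At 20: no left child.
    Visit 20.
    At 20: go right to 22.
      At 22: go left to 27.
        27 is a leaf — visit 27.
      Visit 22.
      At 22: no right child.
  Visit 39.
  At 39: go right to 38.
    38 is a leaf — visit 38.
Full in-order sequence: 37, 36, 21, 26, 1, 24, 25, 20, 27, 22, 39, 38.

6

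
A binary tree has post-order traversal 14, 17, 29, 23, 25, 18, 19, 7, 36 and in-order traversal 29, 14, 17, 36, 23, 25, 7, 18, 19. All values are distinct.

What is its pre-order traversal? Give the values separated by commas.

36, 29, 17, 14, 7, 25, 23, 19, 18

The last element of post-order is the root; it splits in-order into left and right subtrees.
Root 36: left subtree has 3 nodes {29, 14, 17}, right has 5 {23, 25, 7, 18, 19}.
  Root 29: left subtree has 0 nodes { }, right has 2 {14, 17}.
    Root 17: left subtree has 1 node {14}, right has 0 { }.
  Root 7: left subtree has 2 nodes {23, 25}, right has 2 {18, 19}.
    Root 25: left subtree has 1 node {23}, right has 0 { }.
    Root 19: left subtree has 1 node {18}, right has 0 { }.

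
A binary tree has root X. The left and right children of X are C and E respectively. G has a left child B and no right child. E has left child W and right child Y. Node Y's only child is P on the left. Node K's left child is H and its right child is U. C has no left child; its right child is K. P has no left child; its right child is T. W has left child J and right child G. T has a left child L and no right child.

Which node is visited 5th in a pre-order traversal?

U

Pre-order visits the node, then its left subtree, then its right subtree.
Visit X.
At X: go left to C.
  Visit C.
  At C: no left child.
  At C: go right to K.
    Visit K.
    At K: go left to H.
      H is a leaf — visit H.
    At K: go right to U.
      U is a leaf — visit U.
At X: go right to E.
  Visit E.
  At E: go left to W.
    Visit W.
    At W: go left to J.
      J is a leaf — visit J.
    At W: go right to G.
      Visit G.
      At G: go left to B.
        B is a leaf — visit B.
      At G: no right child.
  At E: go right to Y.
    Visit Y.
    At Y: go left to P.
      Visit P.
      At P: no left child.
      At P: go right to T.
        Visit T.
        At T: go left to L.
          L is a leaf — visit L.
        At T: no right child.
    At Y: no right child.
Full pre-order sequence: X, C, K, H, U, E, W, J, G, B, Y, P, T, L.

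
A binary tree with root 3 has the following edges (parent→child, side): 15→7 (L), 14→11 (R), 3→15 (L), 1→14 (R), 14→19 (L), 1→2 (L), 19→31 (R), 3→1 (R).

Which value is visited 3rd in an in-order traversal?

In-order visits the left subtree, then the node, then the right subtree.
At 3: go left to 15.
  At 15: go left to 7.
    7 is a leaf — visit 7.
  Visit 15.
  At 15: no right child.
Visit 3.
At 3: go right to 1.
  At 1: go left to 2.
    2 is a leaf — visit 2.
  Visit 1.
  At 1: go right to 14.
    At 14: go left to 19.
      At 19: no left child.
      Visit 19.
      At 19: go right to 31.
        31 is a leaf — visit 31.
    Visit 14.
    At 14: go right to 11.
      11 is a leaf — visit 11.
Full in-order sequence: 7, 15, 3, 2, 1, 19, 31, 14, 11.

3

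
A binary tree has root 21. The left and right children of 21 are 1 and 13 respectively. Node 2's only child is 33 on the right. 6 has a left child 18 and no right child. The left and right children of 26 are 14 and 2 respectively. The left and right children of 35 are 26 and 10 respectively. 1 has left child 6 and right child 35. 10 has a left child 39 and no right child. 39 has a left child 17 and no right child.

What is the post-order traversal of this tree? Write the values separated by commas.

18, 6, 14, 33, 2, 26, 17, 39, 10, 35, 1, 13, 21

Post-order visits the left subtree, then the right subtree, then the node.
At 21: go left to 1.
  At 1: go left to 6.
    At 6: go left to 18.
      18 is a leaf — visit 18.
    At 6: no right child.
    Visit 6.
  At 1: go right to 35.
    At 35: go left to 26.
      At 26: go left to 14.
        14 is a leaf — visit 14.
      At 26: go right to 2.
        At 2: no left child.
        At 2: go right to 33.
          33 is a leaf — visit 33.
        Visit 2.
      Visit 26.
    At 35: go right to 10.
      At 10: go left to 39.
        At 39: go left to 17.
          17 is a leaf — visit 17.
        At 39: no right child.
        Visit 39.
      At 10: no right child.
      Visit 10.
    Visit 35.
  Visit 1.
At 21: go right to 13.
  13 is a leaf — visit 13.
Visit 21.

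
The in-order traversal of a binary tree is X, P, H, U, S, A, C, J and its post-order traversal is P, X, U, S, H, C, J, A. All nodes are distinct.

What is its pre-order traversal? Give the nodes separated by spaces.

A H X P S U J C

The last element of post-order is the root; it splits in-order into left and right subtrees.
Root A: left subtree has 5 nodes {X, P, H, U, S}, right has 2 {C, J}.
  Root H: left subtree has 2 nodes {X, P}, right has 2 {U, S}.
    Root X: left subtree has 0 nodes { }, right has 1 {P}.
    Root S: left subtree has 1 node {U}, right has 0 { }.
  Root J: left subtree has 1 node {C}, right has 0 { }.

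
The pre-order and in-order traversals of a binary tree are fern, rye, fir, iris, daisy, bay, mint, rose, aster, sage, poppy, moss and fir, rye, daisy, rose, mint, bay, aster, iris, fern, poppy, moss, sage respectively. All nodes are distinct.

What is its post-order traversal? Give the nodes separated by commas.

fir, rose, mint, aster, bay, daisy, iris, rye, moss, poppy, sage, fern

The first element of pre-order is the root; it splits in-order into left and right subtrees.
Root fern: left subtree has 8 nodes {fir, rye, daisy, rose, mint, bay, aster, iris}, right has 3 {poppy, moss, sage}.
  Root rye: left subtree has 1 node {fir}, right has 6 {daisy, rose, mint, bay, aster, iris}.
    Root iris: left subtree has 5 nodes {daisy, rose, mint, bay, aster}, right has 0 { }.
      Root daisy: left subtree has 0 nodes { }, right has 4 {rose, mint, bay, aster}.
        Root bay: left subtree has 2 nodes {rose, mint}, right has 1 {aster}.
          Root mint: left subtree has 1 node {rose}, right has 0 { }.
  Root sage: left subtree has 2 nodes {poppy, moss}, right has 0 { }.
    Root poppy: left subtree has 0 nodes { }, right has 1 {moss}.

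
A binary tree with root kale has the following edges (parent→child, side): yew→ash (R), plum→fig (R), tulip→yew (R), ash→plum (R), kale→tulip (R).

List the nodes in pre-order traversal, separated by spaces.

kale tulip yew ash plum fig

Pre-order visits the node, then its left subtree, then its right subtree.
Visit kale.
At kale: no left child.
At kale: go right to tulip.
  Visit tulip.
  At tulip: no left child.
  At tulip: go right to yew.
    Visit yew.
    At yew: no left child.
    At yew: go right to ash.
      Visit ash.
      At ash: no left child.
      At ash: go right to plum.
        Visit plum.
        At plum: no left child.
        At plum: go right to fig.
          fig is a leaf — visit fig.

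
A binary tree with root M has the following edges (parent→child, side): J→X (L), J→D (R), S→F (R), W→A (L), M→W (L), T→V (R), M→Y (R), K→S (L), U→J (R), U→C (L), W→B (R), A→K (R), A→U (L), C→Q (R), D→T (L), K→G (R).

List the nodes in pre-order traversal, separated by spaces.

Pre-order visits the node, then its left subtree, then its right subtree.
Visit M.
At M: go left to W.
  Visit W.
  At W: go left to A.
    Visit A.
    At A: go left to U.
      Visit U.
      At U: go left to C.
        Visit C.
        At C: no left child.
        At C: go right to Q.
          Q is a leaf — visit Q.
      At U: go right to J.
        Visit J.
        At J: go left to X.
          X is a leaf — visit X.
        At J: go right to D.
          Visit D.
          At D: go left to T.
            Visit T.
            At T: no left child.
            At T: go right to V.
              V is a leaf — visit V.
          At D: no right child.
    At A: go right to K.
      Visit K.
      At K: go left to S.
        Visit S.
        At S: no left child.
        At S: go right to F.
          F is a leaf — visit F.
      At K: go right to G.
        G is a leaf — visit G.
  At W: go right to B.
    B is a leaf — visit B.
At M: go right to Y.
  Y is a leaf — visit Y.

M W A U C Q J X D T V K S F G B Y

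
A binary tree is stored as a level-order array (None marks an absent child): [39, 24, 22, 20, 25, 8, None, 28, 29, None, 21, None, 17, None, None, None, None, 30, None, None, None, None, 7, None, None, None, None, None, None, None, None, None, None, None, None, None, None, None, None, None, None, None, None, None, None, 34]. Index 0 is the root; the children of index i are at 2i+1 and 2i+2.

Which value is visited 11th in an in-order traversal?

8

In-order visits the left subtree, then the node, then the right subtree.
At 39: go left to 24.
  At 24: go left to 20.
    At 20: go left to 28.
      28 is a leaf — visit 28.
    Visit 20.
    At 20: go right to 29.
      At 29: go left to 30.
        30 is a leaf — visit 30.
      Visit 29.
      At 29: no right child.
  Visit 24.
  At 24: go right to 25.
    At 25: no left child.
    Visit 25.
    At 25: go right to 21.
      At 21: no left child.
      Visit 21.
      At 21: go right to 7.
        At 7: go left to 34.
          34 is a leaf — visit 34.
        Visit 7.
        At 7: no right child.
Visit 39.
At 39: go right to 22.
  At 22: go left to 8.
    At 8: no left child.
    Visit 8.
    At 8: go right to 17.
      17 is a leaf — visit 17.
  Visit 22.
  At 22: no right child.
Full in-order sequence: 28, 20, 30, 29, 24, 25, 21, 34, 7, 39, 8, 17, 22.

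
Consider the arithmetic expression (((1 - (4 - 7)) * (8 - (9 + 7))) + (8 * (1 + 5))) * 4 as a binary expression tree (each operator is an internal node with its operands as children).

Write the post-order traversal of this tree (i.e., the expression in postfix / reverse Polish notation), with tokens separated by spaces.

1 4 7 - - 8 9 7 + - * 8 1 5 + * + 4 *

Post-order on an expression tree gives postfix notation: for each operator, emit left operand, right operand, then the operator.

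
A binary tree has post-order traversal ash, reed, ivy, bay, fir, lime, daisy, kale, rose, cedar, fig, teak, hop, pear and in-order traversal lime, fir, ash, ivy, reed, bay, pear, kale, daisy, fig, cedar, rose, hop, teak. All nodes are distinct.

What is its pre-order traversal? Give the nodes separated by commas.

pear, lime, fir, bay, ivy, ash, reed, hop, fig, kale, daisy, cedar, rose, teak

The last element of post-order is the root; it splits in-order into left and right subtrees.
Root pear: left subtree has 6 nodes {lime, fir, ash, ivy, reed, bay}, right has 7 {kale, daisy, fig, cedar, rose, hop, teak}.
  Root lime: left subtree has 0 nodes { }, right has 5 {fir, ash, ivy, reed, bay}.
    Root fir: left subtree has 0 nodes { }, right has 4 {ash, ivy, reed, bay}.
      Root bay: left subtree has 3 nodes {ash, ivy, reed}, right has 0 { }.
        Root ivy: left subtree has 1 node {ash}, right has 1 {reed}.
  Root hop: left subtree has 5 nodes {kale, daisy, fig, cedar, rose}, right has 1 {teak}.
    Root fig: left subtree has 2 nodes {kale, daisy}, right has 2 {cedar, rose}.
      Root kale: left subtree has 0 nodes { }, right has 1 {daisy}.
      Root cedar: left subtree has 0 nodes { }, right has 1 {rose}.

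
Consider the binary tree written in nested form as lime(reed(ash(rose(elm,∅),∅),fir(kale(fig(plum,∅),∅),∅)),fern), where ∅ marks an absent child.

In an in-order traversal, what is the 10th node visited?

In-order visits the left subtree, then the node, then the right subtree.
At lime: go left to reed.
  At reed: go left to ash.
    At ash: go left to rose.
      At rose: go left to elm.
        elm is a leaf — visit elm.
      Visit rose.
      At rose: no right child.
    Visit ash.
    At ash: no right child.
  Visit reed.
  At reed: go right to fir.
    At fir: go left to kale.
      At kale: go left to fig.
        At fig: go left to plum.
          plum is a leaf — visit plum.
        Visit fig.
        At fig: no right child.
      Visit kale.
      At kale: no right child.
    Visit fir.
    At fir: no right child.
Visit lime.
At lime: go right to fern.
  fern is a leaf — visit fern.
Full in-order sequence: elm, rose, ash, reed, plum, fig, kale, fir, lime, fern.

fern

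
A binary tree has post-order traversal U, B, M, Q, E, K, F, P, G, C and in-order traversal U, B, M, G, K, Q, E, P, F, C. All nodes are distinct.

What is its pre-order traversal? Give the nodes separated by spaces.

The last element of post-order is the root; it splits in-order into left and right subtrees.
Root C: left subtree has 9 nodes {U, B, M, G, K, Q, E, P, F}, right has 0 { }.
  Root G: left subtree has 3 nodes {U, B, M}, right has 5 {K, Q, E, P, F}.
    Root M: left subtree has 2 nodes {U, B}, right has 0 { }.
      Root B: left subtree has 1 node {U}, right has 0 { }.
    Root P: left subtree has 3 nodes {K, Q, E}, right has 1 {F}.
      Root K: left subtree has 0 nodes { }, right has 2 {Q, E}.
        Root E: left subtree has 1 node {Q}, right has 0 { }.

C G M B U P K E Q F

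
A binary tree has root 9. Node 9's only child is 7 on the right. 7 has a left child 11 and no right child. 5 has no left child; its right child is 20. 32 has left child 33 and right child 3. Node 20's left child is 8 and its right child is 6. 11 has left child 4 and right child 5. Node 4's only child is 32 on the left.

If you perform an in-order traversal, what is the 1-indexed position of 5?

7

In-order visits the left subtree, then the node, then the right subtree.
At 9: no left child.
Visit 9.
At 9: go right to 7.
  At 7: go left to 11.
    At 11: go left to 4.
      At 4: go left to 32.
        At 32: go left to 33.
          33 is a leaf — visit 33.
        Visit 32.
        At 32: go right to 3.
          3 is a leaf — visit 3.
      Visit 4.
      At 4: no right child.
    Visit 11.
    At 11: go right to 5.
      At 5: no left child.
      Visit 5.
      At 5: go right to 20.
        At 20: go left to 8.
          8 is a leaf — visit 8.
        Visit 20.
        At 20: go right to 6.
          6 is a leaf — visit 6.
  Visit 7.
  At 7: no right child.
Full in-order sequence: 9, 33, 32, 3, 4, 11, 5, 8, 20, 6, 7.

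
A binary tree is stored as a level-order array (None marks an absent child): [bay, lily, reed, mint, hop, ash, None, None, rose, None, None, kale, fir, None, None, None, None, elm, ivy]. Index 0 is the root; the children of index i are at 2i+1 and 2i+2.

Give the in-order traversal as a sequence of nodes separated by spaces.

In-order visits the left subtree, then the node, then the right subtree.
At bay: go left to lily.
  At lily: go left to mint.
    At mint: no left child.
    Visit mint.
    At mint: go right to rose.
      At rose: go left to elm.
        elm is a leaf — visit elm.
      Visit rose.
      At rose: go right to ivy.
        ivy is a leaf — visit ivy.
  Visit lily.
  At lily: go right to hop.
    hop is a leaf — visit hop.
Visit bay.
At bay: go right to reed.
  At reed: go left to ash.
    At ash: go left to kale.
      kale is a leaf — visit kale.
    Visit ash.
    At ash: go right to fir.
      fir is a leaf — visit fir.
  Visit reed.
  At reed: no right child.

mint elm rose ivy lily hop bay kale ash fir reed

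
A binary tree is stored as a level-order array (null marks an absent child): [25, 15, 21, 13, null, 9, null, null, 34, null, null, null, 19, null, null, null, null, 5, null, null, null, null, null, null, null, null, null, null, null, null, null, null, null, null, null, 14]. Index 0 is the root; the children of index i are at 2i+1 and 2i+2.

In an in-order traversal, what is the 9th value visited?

In-order visits the left subtree, then the node, then the right subtree.
At 25: go left to 15.
  At 15: go left to 13.
    At 13: no left child.
    Visit 13.
    At 13: go right to 34.
      At 34: go left to 5.
        At 5: go left to 14.
          14 is a leaf — visit 14.
        Visit 5.
        At 5: no right child.
      Visit 34.
      At 34: no right child.
  Visit 15.
  At 15: no right child.
Visit 25.
At 25: go right to 21.
  At 21: go left to 9.
    At 9: no left child.
    Visit 9.
    At 9: go right to 19.
      19 is a leaf — visit 19.
  Visit 21.
  At 21: no right child.
Full in-order sequence: 13, 14, 5, 34, 15, 25, 9, 19, 21.

21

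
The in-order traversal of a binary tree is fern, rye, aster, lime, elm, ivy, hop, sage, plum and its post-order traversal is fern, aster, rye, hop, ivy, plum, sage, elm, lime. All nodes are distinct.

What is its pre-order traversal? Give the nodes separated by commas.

The last element of post-order is the root; it splits in-order into left and right subtrees.
Root lime: left subtree has 3 nodes {fern, rye, aster}, right has 5 {elm, ivy, hop, sage, plum}.
  Root rye: left subtree has 1 node {fern}, right has 1 {aster}.
  Root elm: left subtree has 0 nodes { }, right has 4 {ivy, hop, sage, plum}.
    Root sage: left subtree has 2 nodes {ivy, hop}, right has 1 {plum}.
      Root ivy: left subtree has 0 nodes { }, right has 1 {hop}.

lime, rye, fern, aster, elm, sage, ivy, hop, plum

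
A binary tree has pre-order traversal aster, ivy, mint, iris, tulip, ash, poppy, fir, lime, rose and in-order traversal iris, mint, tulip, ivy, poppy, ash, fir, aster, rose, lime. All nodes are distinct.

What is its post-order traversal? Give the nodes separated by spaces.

The first element of pre-order is the root; it splits in-order into left and right subtrees.
Root aster: left subtree has 7 nodes {iris, mint, tulip, ivy, poppy, ash, fir}, right has 2 {rose, lime}.
  Root ivy: left subtree has 3 nodes {iris, mint, tulip}, right has 3 {poppy, ash, fir}.
    Root mint: left subtree has 1 node {iris}, right has 1 {tulip}.
    Root ash: left subtree has 1 node {poppy}, right has 1 {fir}.
  Root lime: left subtree has 1 node {rose}, right has 0 { }.

iris tulip mint poppy fir ash ivy rose lime aster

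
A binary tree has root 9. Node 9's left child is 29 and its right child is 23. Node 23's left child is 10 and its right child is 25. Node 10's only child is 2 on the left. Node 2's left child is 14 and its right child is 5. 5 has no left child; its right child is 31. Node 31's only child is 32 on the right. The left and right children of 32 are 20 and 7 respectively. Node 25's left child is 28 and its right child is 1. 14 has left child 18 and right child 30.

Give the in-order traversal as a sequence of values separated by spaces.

29 9 18 14 30 2 5 31 20 32 7 10 23 28 25 1

In-order visits the left subtree, then the node, then the right subtree.
At 9: go left to 29.
  29 is a leaf — visit 29.
Visit 9.
At 9: go right to 23.
  At 23: go left to 10.
    At 10: go left to 2.
      At 2: go left to 14.
        At 14: go left to 18.
          18 is a leaf — visit 18.
        Visit 14.
        At 14: go right to 30.
          30 is a leaf — visit 30.
      Visit 2.
      At 2: go right to 5.
        At 5: no left child.
        Visit 5.
        At 5: go right to 31.
          At 31: no left child.
          Visit 31.
          At 31: go right to 32.
            At 32: go left to 20.
              20 is a leaf — visit 20.
            Visit 32.
            At 32: go right to 7.
              7 is a leaf — visit 7.
    Visit 10.
    At 10: no right child.
  Visit 23.
  At 23: go right to 25.
    At 25: go left to 28.
      28 is a leaf — visit 28.
    Visit 25.
    At 25: go right to 1.
      1 is a leaf — visit 1.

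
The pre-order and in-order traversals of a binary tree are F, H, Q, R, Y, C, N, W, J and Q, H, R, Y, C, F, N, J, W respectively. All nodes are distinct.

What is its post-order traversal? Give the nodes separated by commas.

Q, C, Y, R, H, J, W, N, F

The first element of pre-order is the root; it splits in-order into left and right subtrees.
Root F: left subtree has 5 nodes {Q, H, R, Y, C}, right has 3 {N, J, W}.
  Root H: left subtree has 1 node {Q}, right has 3 {R, Y, C}.
    Root R: left subtree has 0 nodes { }, right has 2 {Y, C}.
      Root Y: left subtree has 0 nodes { }, right has 1 {C}.
  Root N: left subtree has 0 nodes { }, right has 2 {J, W}.
    Root W: left subtree has 1 node {J}, right has 0 { }.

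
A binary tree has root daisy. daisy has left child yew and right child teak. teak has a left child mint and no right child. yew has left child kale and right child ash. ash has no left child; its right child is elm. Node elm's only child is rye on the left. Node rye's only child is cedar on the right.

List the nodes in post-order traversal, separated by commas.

kale, cedar, rye, elm, ash, yew, mint, teak, daisy

Post-order visits the left subtree, then the right subtree, then the node.
At daisy: go left to yew.
  At yew: go left to kale.
    kale is a leaf — visit kale.
  At yew: go right to ash.
    At ash: no left child.
    At ash: go right to elm.
      At elm: go left to rye.
        At rye: no left child.
        At rye: go right to cedar.
          cedar is a leaf — visit cedar.
        Visit rye.
      At elm: no right child.
      Visit elm.
    Visit ash.
  Visit yew.
At daisy: go right to teak.
  At teak: go left to mint.
    mint is a leaf — visit mint.
  At teak: no right child.
  Visit teak.
Visit daisy.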